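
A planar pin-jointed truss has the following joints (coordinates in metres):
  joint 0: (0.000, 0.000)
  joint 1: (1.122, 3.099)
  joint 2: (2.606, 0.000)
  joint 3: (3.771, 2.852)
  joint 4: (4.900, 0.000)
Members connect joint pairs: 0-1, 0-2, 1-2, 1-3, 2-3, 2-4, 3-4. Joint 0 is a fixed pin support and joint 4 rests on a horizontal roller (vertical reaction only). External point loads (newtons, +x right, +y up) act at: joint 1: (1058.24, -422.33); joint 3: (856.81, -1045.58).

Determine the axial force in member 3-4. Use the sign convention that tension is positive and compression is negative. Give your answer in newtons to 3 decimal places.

N=5 nodes, M=7 members, R=3 reactions → 2N=10, M+R=10
member 0 (0-1): L=3.2959, (cx,cy)=(0.3404,0.9403)
member 1 (0-2): L=2.6060, (cx,cy)=(1.0000,0.0000)
member 2 (1-2): L=3.4360, (cx,cy)=(0.4319,-0.9019)
member 3 (1-3): L=2.6605, (cx,cy)=(0.9957,-0.0928)
member 4 (2-3): L=3.0808, (cx,cy)=(0.3782,0.9257)
member 5 (2-4): L=2.2940, (cx,cy)=(1.0000,0.0000)
member 6 (3-4): L=3.0673, (cx,cy)=(0.3681,-0.9298)
solve A·x = −loads:
  F[0-1] = +639.6518 N (tension)
  F[0-2] = +1697.2951 N (tension)
  F[1-2] = -1097.2040 N (compression)
  F[1-3] = -368.1948 N (compression)
  F[2-3] = +1068.9710 N (tension)
  F[2-4] = +819.1805 N (tension)
  F[3-4] = -2225.5990 N (compression)
  Rx@0 = -1915.0500 N
  Ry@0 = -601.4460 N
  Ry@4 = +2069.3560 N

-2225.599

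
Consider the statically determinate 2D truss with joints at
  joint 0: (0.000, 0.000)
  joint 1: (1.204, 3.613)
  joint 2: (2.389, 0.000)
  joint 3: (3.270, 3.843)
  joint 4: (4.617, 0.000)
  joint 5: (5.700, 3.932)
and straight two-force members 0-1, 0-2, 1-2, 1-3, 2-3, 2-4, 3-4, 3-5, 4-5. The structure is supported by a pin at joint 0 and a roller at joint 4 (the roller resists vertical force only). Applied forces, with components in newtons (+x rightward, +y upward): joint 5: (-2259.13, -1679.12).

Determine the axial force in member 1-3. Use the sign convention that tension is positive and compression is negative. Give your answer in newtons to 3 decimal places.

N=6 nodes, M=9 members, R=3 reactions → 2N=12, M+R=12
member 0 (0-1): L=3.8083, (cx,cy)=(0.3161,0.9487)
member 1 (0-2): L=2.3890, (cx,cy)=(1.0000,0.0000)
member 2 (1-2): L=3.8024, (cx,cy)=(0.3116,-0.9502)
member 3 (1-3): L=2.0788, (cx,cy)=(0.9939,0.1106)
member 4 (2-3): L=3.9427, (cx,cy)=(0.2235,0.9747)
member 5 (2-4): L=2.2280, (cx,cy)=(1.0000,0.0000)
member 6 (3-4): L=4.0722, (cx,cy)=(0.3308,-0.9437)
member 7 (3-5): L=2.4316, (cx,cy)=(0.9993,0.0366)
member 8 (4-5): L=4.0784, (cx,cy)=(0.2655,0.9641)
solve A·x = −loads:
  F[0-1] = -1612.8088 N (compression)
  F[0-2] = -1749.2421 N (compression)
  F[1-2] = +1495.9233 N (tension)
  F[1-3] = -982.1193 N (compression)
  F[2-3] = -1458.2957 N (compression)
  F[2-4] = -957.1823 N (compression)
  F[3-4] = +1550.9161 N (tension)
  F[3-5] = -1816.1719 N (compression)
  F[4-5] = -1672.6983 N (compression)
  Rx@0 = +2259.1300 N
  Ry@0 = +1530.0871 N
  Ry@4 = +149.0329 N

-982.119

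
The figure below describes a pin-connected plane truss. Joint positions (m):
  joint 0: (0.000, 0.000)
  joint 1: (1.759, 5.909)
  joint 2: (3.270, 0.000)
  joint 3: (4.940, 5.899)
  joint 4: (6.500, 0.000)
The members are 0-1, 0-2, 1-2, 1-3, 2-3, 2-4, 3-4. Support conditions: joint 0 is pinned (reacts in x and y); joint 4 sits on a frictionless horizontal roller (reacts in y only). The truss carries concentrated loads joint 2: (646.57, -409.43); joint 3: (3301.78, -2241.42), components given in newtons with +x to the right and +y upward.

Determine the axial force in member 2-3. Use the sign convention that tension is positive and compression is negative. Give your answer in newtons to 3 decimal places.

2773.323

N=5 nodes, M=7 members, R=3 reactions → 2N=10, M+R=10
member 0 (0-1): L=6.1653, (cx,cy)=(0.2853,0.9584)
member 1 (0-2): L=3.2700, (cx,cy)=(1.0000,0.0000)
member 2 (1-2): L=6.0991, (cx,cy)=(0.2477,-0.9688)
member 3 (1-3): L=3.1810, (cx,cy)=(1.0000,-0.0031)
member 4 (2-3): L=6.1308, (cx,cy)=(0.2724,0.9622)
member 5 (2-4): L=3.2300, (cx,cy)=(1.0000,0.0000)
member 6 (3-4): L=6.1018, (cx,cy)=(0.2557,-0.9668)
solve A·x = −loads:
  F[0-1] = +2352.8926 N (tension)
  F[0-2] = +3277.0495 N (tension)
  F[1-2] = -2331.7102 N (compression)
  F[1-3] = +1248.9650 N (tension)
  F[2-3] = +2773.3234 N (tension)
  F[2-4] = +1297.3854 N (tension)
  F[3-4] = -5074.5954 N (compression)
  Rx@0 = -3948.3500 N
  Ry@0 = -2255.0963 N
  Ry@4 = +4905.9463 N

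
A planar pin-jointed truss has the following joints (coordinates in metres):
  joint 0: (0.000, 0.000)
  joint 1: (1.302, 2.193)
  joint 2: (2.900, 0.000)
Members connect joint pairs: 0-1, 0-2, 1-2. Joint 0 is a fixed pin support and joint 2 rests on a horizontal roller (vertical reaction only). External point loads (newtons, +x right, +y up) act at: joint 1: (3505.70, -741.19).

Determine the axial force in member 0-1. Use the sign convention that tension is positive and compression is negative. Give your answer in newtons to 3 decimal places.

N=3 nodes, M=3 members, R=3 reactions → 2N=6, M+R=6
member 0 (0-1): L=2.5504, (cx,cy)=(0.5105,0.8599)
member 1 (0-2): L=2.9000, (cx,cy)=(1.0000,0.0000)
member 2 (1-2): L=2.7135, (cx,cy)=(0.5889,-0.8082)
solve A·x = −loads:
  F[0-1] = +2608.0814 N (tension)
  F[0-2] = +2174.2442 N (tension)
  F[1-2] = -3691.9399 N (compression)
  Rx@0 = -3505.7000 N
  Ry@0 = -2242.6133 N
  Ry@2 = +2983.8033 N

2608.081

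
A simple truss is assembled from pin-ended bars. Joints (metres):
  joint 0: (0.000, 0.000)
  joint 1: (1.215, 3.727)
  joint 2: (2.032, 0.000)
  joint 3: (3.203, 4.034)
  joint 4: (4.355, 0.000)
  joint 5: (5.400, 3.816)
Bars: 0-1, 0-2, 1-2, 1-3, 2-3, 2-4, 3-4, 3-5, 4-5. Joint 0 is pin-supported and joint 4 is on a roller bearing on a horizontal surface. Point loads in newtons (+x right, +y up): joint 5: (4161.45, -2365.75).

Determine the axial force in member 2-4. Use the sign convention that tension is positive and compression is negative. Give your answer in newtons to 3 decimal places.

815.469

N=6 nodes, M=9 members, R=3 reactions → 2N=12, M+R=12
member 0 (0-1): L=3.9200, (cx,cy)=(0.3099,0.9508)
member 1 (0-2): L=2.0320, (cx,cy)=(1.0000,0.0000)
member 2 (1-2): L=3.8155, (cx,cy)=(0.2141,-0.9768)
member 3 (1-3): L=2.0116, (cx,cy)=(0.9883,0.1526)
member 4 (2-3): L=4.2005, (cx,cy)=(0.2788,0.9604)
member 5 (2-4): L=2.3230, (cx,cy)=(1.0000,0.0000)
member 6 (3-4): L=4.1953, (cx,cy)=(0.2746,-0.9616)
member 7 (3-5): L=2.2078, (cx,cy)=(0.9951,-0.0987)
member 8 (4-5): L=3.9565, (cx,cy)=(0.2641,0.9645)
solve A·x = −loads:
  F[0-1] = +4432.3502 N (tension)
  F[0-2] = +2787.6634 N (tension)
  F[1-2] = -3962.8034 N (compression)
  F[1-3] = +2248.6712 N (tension)
  F[2-3] = +4030.6799 N (tension)
  F[2-4] = +815.4693 N (tension)
  F[3-4] = -4865.6990 N (compression)
  F[3-5] = +4705.0713 N (tension)
  F[4-5] = -1971.1627 N (compression)
  Rx@0 = -4161.4500 N
  Ry@0 = -4214.0762 N
  Ry@4 = +6579.8262 N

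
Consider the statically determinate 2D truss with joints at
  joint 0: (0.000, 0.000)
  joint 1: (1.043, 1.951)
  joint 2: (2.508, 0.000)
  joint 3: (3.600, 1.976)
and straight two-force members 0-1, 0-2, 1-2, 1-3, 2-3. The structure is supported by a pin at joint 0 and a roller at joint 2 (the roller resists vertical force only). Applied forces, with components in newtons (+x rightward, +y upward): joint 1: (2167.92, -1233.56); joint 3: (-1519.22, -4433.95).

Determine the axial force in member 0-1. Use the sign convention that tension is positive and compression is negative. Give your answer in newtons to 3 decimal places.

N=4 nodes, M=5 members, R=3 reactions → 2N=8, M+R=8
member 0 (0-1): L=2.2123, (cx,cy)=(0.4715,0.8819)
member 1 (0-2): L=2.5080, (cx,cy)=(1.0000,0.0000)
member 2 (1-2): L=2.4398, (cx,cy)=(0.6005,-0.7997)
member 3 (1-3): L=2.5571, (cx,cy)=(1.0000,0.0098)
member 4 (2-3): L=2.2577, (cx,cy)=(0.4837,0.8752)
solve A·x = −loads:
  F[0-1] = +1927.1099 N (tension)
  F[0-2] = -259.8477 N (compression)
  F[1-2] = -3656.4554 N (compression)
  F[1-3] = +936.2238 N (tension)
  F[2-3] = -5076.4308 N (compression)
  Rx@0 = -648.7000 N
  Ry@0 = -1699.4981 N
  Ry@2 = +7367.0081 N

1927.110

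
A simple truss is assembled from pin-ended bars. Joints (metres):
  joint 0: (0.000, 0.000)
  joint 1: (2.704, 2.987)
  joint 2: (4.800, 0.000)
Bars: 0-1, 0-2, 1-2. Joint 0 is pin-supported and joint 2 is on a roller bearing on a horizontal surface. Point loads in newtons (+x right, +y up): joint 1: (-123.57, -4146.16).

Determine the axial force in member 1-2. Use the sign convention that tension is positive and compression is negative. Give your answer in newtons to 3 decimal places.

N=3 nodes, M=3 members, R=3 reactions → 2N=6, M+R=6
member 0 (0-1): L=4.0291, (cx,cy)=(0.6711,0.7414)
member 1 (0-2): L=4.8000, (cx,cy)=(1.0000,0.0000)
member 2 (1-2): L=3.6490, (cx,cy)=(0.5744,-0.8186)
solve A·x = −loads:
  F[0-1] = -2545.8658 N (compression)
  F[0-2] = +1584.9981 N (tension)
  F[1-2] = -2759.3979 N (compression)
  Rx@0 = +123.5700 N
  Ry@0 = +1887.3864 N
  Ry@2 = +2258.7736 N

-2759.398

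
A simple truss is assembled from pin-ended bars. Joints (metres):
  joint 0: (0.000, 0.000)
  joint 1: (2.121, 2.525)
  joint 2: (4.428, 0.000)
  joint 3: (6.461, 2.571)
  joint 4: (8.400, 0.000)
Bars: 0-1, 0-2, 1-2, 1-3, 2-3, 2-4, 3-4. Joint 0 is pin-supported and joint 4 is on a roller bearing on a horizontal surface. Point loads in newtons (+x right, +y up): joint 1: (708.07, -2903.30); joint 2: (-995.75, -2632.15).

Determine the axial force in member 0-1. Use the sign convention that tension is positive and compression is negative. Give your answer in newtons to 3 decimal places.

-4181.775

N=5 nodes, M=7 members, R=3 reactions → 2N=10, M+R=10
member 0 (0-1): L=3.2976, (cx,cy)=(0.6432,0.7657)
member 1 (0-2): L=4.4280, (cx,cy)=(1.0000,0.0000)
member 2 (1-2): L=3.4202, (cx,cy)=(0.6745,-0.7383)
member 3 (1-3): L=4.3402, (cx,cy)=(0.9999,0.0106)
member 4 (2-3): L=3.2777, (cx,cy)=(0.6203,0.7844)
member 5 (2-4): L=3.9720, (cx,cy)=(1.0000,0.0000)
member 6 (3-4): L=3.2202, (cx,cy)=(0.6021,-0.7984)
solve A·x = −loads:
  F[0-1] = -4181.7747 N (compression)
  F[0-2] = +2402.0044 N (tension)
  F[1-2] = +352.4144 N (tension)
  F[1-3] = -3635.6688 N (compression)
  F[2-3] = +3023.9449 N (tension)
  F[2-4] = +1759.8403 N (tension)
  F[3-4] = -2922.6704 N (compression)
  Rx@0 = +287.6800 N
  Ry@0 = +3202.0052 N
  Ry@4 = +2333.4448 N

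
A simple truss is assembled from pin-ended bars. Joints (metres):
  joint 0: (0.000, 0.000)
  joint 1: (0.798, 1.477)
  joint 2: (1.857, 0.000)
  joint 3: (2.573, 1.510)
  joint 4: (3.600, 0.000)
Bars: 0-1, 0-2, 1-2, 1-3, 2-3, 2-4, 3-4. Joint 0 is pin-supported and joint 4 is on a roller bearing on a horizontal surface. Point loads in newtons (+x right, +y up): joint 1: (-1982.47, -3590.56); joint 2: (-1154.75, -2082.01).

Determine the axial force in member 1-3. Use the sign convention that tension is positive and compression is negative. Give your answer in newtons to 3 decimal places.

N=5 nodes, M=7 members, R=3 reactions → 2N=10, M+R=10
member 0 (0-1): L=1.6788, (cx,cy)=(0.4753,0.8798)
member 1 (0-2): L=1.8570, (cx,cy)=(1.0000,0.0000)
member 2 (1-2): L=1.8174, (cx,cy)=(0.5827,-0.8127)
member 3 (1-3): L=1.7753, (cx,cy)=(0.9998,0.0186)
member 4 (2-3): L=1.6712, (cx,cy)=(0.4284,0.9036)
member 5 (2-4): L=1.7430, (cx,cy)=(1.0000,0.0000)
member 6 (3-4): L=1.8262, (cx,cy)=(0.5624,-0.8269)
solve A·x = −loads:
  F[0-1] = -5246.7057 N (compression)
  F[0-2] = -643.2373 N (compression)
  F[1-2] = +1233.7048 N (tension)
  F[1-3] = -1230.5985 N (compression)
  F[2-3] = +1194.5863 N (tension)
  F[2-4] = +718.5696 N (tension)
  F[3-4] = -1277.7185 N (compression)
  Rx@0 = +3137.2200 N
  Ry@0 = +4616.0558 N
  Ry@4 = +1056.5142 N

-1230.598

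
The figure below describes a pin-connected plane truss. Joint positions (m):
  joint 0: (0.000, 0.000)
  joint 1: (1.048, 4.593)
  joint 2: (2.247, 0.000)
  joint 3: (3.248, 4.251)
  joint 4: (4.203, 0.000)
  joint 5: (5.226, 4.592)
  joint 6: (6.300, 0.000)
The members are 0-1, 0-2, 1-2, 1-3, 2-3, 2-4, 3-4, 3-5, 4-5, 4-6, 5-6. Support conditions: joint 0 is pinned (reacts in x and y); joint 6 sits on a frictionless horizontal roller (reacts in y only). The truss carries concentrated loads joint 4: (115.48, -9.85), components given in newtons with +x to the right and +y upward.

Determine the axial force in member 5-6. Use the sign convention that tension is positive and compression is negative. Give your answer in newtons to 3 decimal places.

-6.749

N=7 nodes, M=11 members, R=3 reactions → 2N=14, M+R=14
member 0 (0-1): L=4.7110, (cx,cy)=(0.2225,0.9749)
member 1 (0-2): L=2.2470, (cx,cy)=(1.0000,0.0000)
member 2 (1-2): L=4.7469, (cx,cy)=(0.2526,-0.9676)
member 3 (1-3): L=2.2264, (cx,cy)=(0.9881,-0.1536)
member 4 (2-3): L=4.3673, (cx,cy)=(0.2292,0.9734)
member 5 (2-4): L=1.9560, (cx,cy)=(1.0000,0.0000)
member 6 (3-4): L=4.3570, (cx,cy)=(0.2192,-0.9757)
member 7 (3-5): L=2.0072, (cx,cy)=(0.9855,0.1699)
member 8 (4-5): L=4.7046, (cx,cy)=(0.2174,0.9761)
member 9 (4-6): L=2.0970, (cx,cy)=(1.0000,0.0000)
member 10 (5-6): L=4.7159, (cx,cy)=(0.2277,-0.9737)
solve A·x = −loads:
  F[0-1] = -3.3629 N (compression)
  F[0-2] = +116.2281 N (tension)
  F[1-2] = +3.6571 N (tension)
  F[1-3] = -1.6919 N (compression)
  F[2-3] = -3.6353 N (compression)
  F[2-4] = +117.9851 N (tension)
  F[3-4] = +2.8089 N (tension)
  F[3-5] = -3.1668 N (compression)
  F[4-5] = +7.2836 N (tension)
  F[4-6] = +1.5369 N (tension)
  F[5-6] = -6.7487 N (compression)
  Rx@0 = -115.4800 N
  Ry@0 = +3.2786 N
  Ry@6 = +6.5714 N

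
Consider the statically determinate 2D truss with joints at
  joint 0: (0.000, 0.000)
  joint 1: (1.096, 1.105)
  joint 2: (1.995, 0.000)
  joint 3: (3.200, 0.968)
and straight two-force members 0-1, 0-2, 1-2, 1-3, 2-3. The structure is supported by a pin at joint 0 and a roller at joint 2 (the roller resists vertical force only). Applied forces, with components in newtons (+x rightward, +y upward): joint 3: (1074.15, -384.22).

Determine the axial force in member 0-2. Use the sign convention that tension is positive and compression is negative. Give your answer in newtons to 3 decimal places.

N=4 nodes, M=5 members, R=3 reactions → 2N=8, M+R=8
member 0 (0-1): L=1.5564, (cx,cy)=(0.7042,0.7100)
member 1 (0-2): L=1.9950, (cx,cy)=(1.0000,0.0000)
member 2 (1-2): L=1.4245, (cx,cy)=(0.6311,-0.7757)
member 3 (1-3): L=2.1085, (cx,cy)=(0.9979,-0.0650)
member 4 (2-3): L=1.5457, (cx,cy)=(0.7796,0.6263)
solve A·x = −loads:
  F[0-1] = +1060.9472 N (tension)
  F[0-2] = +327.0209 N (tension)
  F[1-2] = -1091.6132 N (compression)
  F[1-3] = +1439.0814 N (tension)
  F[2-3] = -464.1972 N (compression)
  Rx@0 = -1074.1500 N
  Ry@0 = -753.2643 N
  Ry@2 = +1137.4843 N

327.021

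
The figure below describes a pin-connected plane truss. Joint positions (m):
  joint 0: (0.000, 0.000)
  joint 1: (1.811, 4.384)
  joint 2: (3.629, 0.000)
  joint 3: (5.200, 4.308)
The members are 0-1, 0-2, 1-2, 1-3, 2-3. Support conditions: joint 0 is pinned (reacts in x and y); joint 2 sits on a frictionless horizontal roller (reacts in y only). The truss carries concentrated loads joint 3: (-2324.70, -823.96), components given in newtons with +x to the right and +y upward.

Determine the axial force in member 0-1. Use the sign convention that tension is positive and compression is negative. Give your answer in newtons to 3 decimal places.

N=4 nodes, M=5 members, R=3 reactions → 2N=8, M+R=8
member 0 (0-1): L=4.7433, (cx,cy)=(0.3818,0.9242)
member 1 (0-2): L=3.6290, (cx,cy)=(1.0000,0.0000)
member 2 (1-2): L=4.7460, (cx,cy)=(0.3831,-0.9237)
member 3 (1-3): L=3.3899, (cx,cy)=(0.9997,-0.0224)
member 4 (2-3): L=4.5855, (cx,cy)=(0.3426,0.9395)
solve A·x = −loads:
  F[0-1] = -2599.9233 N (compression)
  F[0-2] = -1332.0511 N (compression)
  F[1-2] = +2650.1347 N (tension)
  F[1-3] = -2008.3113 N (compression)
  F[2-3] = -924.9639 N (compression)
  Rx@0 = +2324.7000 N
  Ry@0 = +2402.9668 N
  Ry@2 = -1579.0068 N

-2599.923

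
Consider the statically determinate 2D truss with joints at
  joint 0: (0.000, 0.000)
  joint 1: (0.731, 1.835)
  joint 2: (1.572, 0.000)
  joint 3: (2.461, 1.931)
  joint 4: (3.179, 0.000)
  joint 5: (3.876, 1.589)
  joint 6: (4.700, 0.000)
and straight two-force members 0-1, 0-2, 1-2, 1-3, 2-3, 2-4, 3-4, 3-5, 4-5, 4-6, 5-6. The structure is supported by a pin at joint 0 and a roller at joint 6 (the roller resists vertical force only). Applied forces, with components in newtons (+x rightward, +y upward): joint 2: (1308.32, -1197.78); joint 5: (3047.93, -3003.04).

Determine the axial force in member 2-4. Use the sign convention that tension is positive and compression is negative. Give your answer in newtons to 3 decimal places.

2870.156

N=7 nodes, M=11 members, R=3 reactions → 2N=14, M+R=14
member 0 (0-1): L=1.9752, (cx,cy)=(0.3701,0.9290)
member 1 (0-2): L=1.5720, (cx,cy)=(1.0000,0.0000)
member 2 (1-2): L=2.0185, (cx,cy)=(0.4166,-0.9091)
member 3 (1-3): L=1.7327, (cx,cy)=(0.9985,0.0554)
member 4 (2-3): L=2.1258, (cx,cy)=(0.4182,0.9084)
member 5 (2-4): L=1.6070, (cx,cy)=(1.0000,0.0000)
member 6 (3-4): L=2.0602, (cx,cy)=(0.3485,-0.9373)
member 7 (3-5): L=1.4557, (cx,cy)=(0.9720,-0.2349)
member 8 (4-5): L=1.7351, (cx,cy)=(0.4017,0.9158)
member 9 (4-6): L=1.5210, (cx,cy)=(1.0000,0.0000)
member 10 (5-6): L=1.7899, (cx,cy)=(0.4603,-0.8877)
solve A·x = −loads:
  F[0-1] = -315.5992 N (compression)
  F[0-2] = +4473.0473 N (tension)
  F[1-2] = +307.5655 N (tension)
  F[1-3] = -245.3175 N (compression)
  F[2-3] = +1010.8133 N (tension)
  F[2-4] = +2870.1557 N (tension)
  F[3-4] = -1110.7622 N (compression)
  F[3-5] = +581.1577 N (tension)
  F[4-5] = +1136.8760 N (tension)
  F[4-6] = +2026.3599 N (tension)
  F[5-6] = -4401.7832 N (compression)
  Rx@0 = -4356.2500 N
  Ry@0 = +293.1915 N
  Ry@6 = +3907.6285 N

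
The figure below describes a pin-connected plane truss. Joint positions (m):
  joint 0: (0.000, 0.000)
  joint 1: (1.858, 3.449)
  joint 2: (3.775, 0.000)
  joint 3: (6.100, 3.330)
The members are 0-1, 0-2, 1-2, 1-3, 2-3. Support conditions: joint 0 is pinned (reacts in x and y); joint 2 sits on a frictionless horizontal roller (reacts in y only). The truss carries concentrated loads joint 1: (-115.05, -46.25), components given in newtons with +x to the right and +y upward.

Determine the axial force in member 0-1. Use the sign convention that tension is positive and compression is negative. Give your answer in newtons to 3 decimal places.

N=4 nodes, M=5 members, R=3 reactions → 2N=8, M+R=8
member 0 (0-1): L=3.9176, (cx,cy)=(0.4743,0.8804)
member 1 (0-2): L=3.7750, (cx,cy)=(1.0000,0.0000)
member 2 (1-2): L=3.9459, (cx,cy)=(0.4858,-0.8741)
member 3 (1-3): L=4.2437, (cx,cy)=(0.9996,-0.0280)
member 4 (2-3): L=4.0613, (cx,cy)=(0.5725,0.8199)
solve A·x = −loads:
  F[0-1] = -146.0742 N (compression)
  F[0-2] = -45.7718 N (compression)
  F[1-2] = +94.2164 N (tension)
  F[1-3] = +0.0000 N (tension)
  F[2-3] = -0.0000 N (compression)
  Rx@0 = +115.0500 N
  Ry@0 = +128.6010 N
  Ry@2 = -82.3510 N

-146.074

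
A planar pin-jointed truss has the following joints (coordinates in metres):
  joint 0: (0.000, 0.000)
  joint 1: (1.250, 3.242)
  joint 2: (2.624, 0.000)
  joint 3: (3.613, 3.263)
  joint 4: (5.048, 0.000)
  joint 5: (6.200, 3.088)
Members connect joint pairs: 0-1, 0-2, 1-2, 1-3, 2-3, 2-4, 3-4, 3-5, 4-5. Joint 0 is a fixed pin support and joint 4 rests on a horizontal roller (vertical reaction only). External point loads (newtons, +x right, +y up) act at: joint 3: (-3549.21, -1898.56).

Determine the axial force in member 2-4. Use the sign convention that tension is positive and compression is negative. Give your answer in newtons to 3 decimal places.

-411.341

N=6 nodes, M=9 members, R=3 reactions → 2N=12, M+R=12
member 0 (0-1): L=3.4746, (cx,cy)=(0.3598,0.9330)
member 1 (0-2): L=2.6240, (cx,cy)=(1.0000,0.0000)
member 2 (1-2): L=3.5211, (cx,cy)=(0.3902,-0.9207)
member 3 (1-3): L=2.3631, (cx,cy)=(1.0000,0.0089)
member 4 (2-3): L=3.4096, (cx,cy)=(0.2901,0.9570)
member 5 (2-4): L=2.4240, (cx,cy)=(1.0000,0.0000)
member 6 (3-4): L=3.5646, (cx,cy)=(0.4026,-0.9154)
member 7 (3-5): L=2.5929, (cx,cy)=(0.9977,-0.0675)
member 8 (4-5): L=3.2959, (cx,cy)=(0.3495,0.9369)
solve A·x = −loads:
  F[0-1] = -3037.2435 N (compression)
  F[0-2] = -2456.5605 N (compression)
  F[1-2] = +3055.8431 N (tension)
  F[1-3] = -2285.1735 N (compression)
  F[2-3] = -2939.9867 N (compression)
  F[2-4] = -411.3414 N (compression)
  F[3-4] = +1021.7900 N (tension)
  F[3-5] = -0.0000 N (compression)
  F[4-5] = +0.0000 N (tension)
  Rx@0 = +3549.2100 N
  Ry@0 = +2833.8958 N
  Ry@4 = -935.3358 N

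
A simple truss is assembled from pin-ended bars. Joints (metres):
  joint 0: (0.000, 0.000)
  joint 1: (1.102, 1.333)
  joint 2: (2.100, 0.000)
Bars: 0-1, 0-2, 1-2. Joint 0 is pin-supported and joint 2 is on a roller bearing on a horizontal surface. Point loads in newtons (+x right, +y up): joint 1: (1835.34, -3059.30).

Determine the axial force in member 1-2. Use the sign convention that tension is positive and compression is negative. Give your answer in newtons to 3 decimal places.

-3460.829

N=3 nodes, M=3 members, R=3 reactions → 2N=6, M+R=6
member 0 (0-1): L=1.7295, (cx,cy)=(0.6372,0.7707)
member 1 (0-2): L=2.1000, (cx,cy)=(1.0000,0.0000)
member 2 (1-2): L=1.6652, (cx,cy)=(0.5993,-0.8005)
solve A·x = −loads:
  F[0-1] = -374.8304 N (compression)
  F[0-2] = +2074.1689 N (tension)
  F[1-2] = -3460.8290 N (compression)
  Rx@0 = -1835.3400 N
  Ry@0 = +288.8920 N
  Ry@2 = +2770.4080 N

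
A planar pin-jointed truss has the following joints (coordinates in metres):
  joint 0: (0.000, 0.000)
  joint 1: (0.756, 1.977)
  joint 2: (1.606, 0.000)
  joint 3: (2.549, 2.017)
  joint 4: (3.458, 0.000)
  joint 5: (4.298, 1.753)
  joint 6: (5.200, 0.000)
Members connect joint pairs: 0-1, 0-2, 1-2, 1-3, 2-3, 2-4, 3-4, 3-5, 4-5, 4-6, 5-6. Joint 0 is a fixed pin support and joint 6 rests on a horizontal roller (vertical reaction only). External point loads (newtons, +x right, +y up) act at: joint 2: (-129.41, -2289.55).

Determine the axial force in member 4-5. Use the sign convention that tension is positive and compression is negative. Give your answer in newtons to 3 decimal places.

N=7 nodes, M=11 members, R=3 reactions → 2N=14, M+R=14
member 0 (0-1): L=2.1166, (cx,cy)=(0.3572,0.9340)
member 1 (0-2): L=1.6060, (cx,cy)=(1.0000,0.0000)
member 2 (1-2): L=2.1520, (cx,cy)=(0.3950,-0.9187)
member 3 (1-3): L=1.7934, (cx,cy)=(0.9998,0.0223)
member 4 (2-3): L=2.2266, (cx,cy)=(0.4235,0.9059)
member 5 (2-4): L=1.8520, (cx,cy)=(1.0000,0.0000)
member 6 (3-4): L=2.2124, (cx,cy)=(0.4109,-0.9117)
member 7 (3-5): L=1.7688, (cx,cy)=(0.9888,-0.1493)
member 8 (4-5): L=1.9439, (cx,cy)=(0.4321,0.9018)
member 9 (4-6): L=1.7420, (cx,cy)=(1.0000,0.0000)
member 10 (5-6): L=1.9714, (cx,cy)=(0.4575,-0.8892)
solve A·x = −loads:
  F[0-1] = -1694.1831 N (compression)
  F[0-2] = +475.7079 N (tension)
  F[1-2] = +1691.5716 N (tension)
  F[1-3] = -1273.5794 N (compression)
  F[2-3] = +811.9400 N (tension)
  F[2-4] = +929.3861 N (tension)
  F[3-4] = -667.1190 N (compression)
  F[3-5] = -662.7085 N (compression)
  F[4-5] = +674.4286 N (tension)
  F[4-6] = +363.8455 N (tension)
  F[5-6] = -795.2361 N (compression)
  Rx@0 = +129.4100 N
  Ry@0 = +1582.4313 N
  Ry@6 = +707.1187 N

674.429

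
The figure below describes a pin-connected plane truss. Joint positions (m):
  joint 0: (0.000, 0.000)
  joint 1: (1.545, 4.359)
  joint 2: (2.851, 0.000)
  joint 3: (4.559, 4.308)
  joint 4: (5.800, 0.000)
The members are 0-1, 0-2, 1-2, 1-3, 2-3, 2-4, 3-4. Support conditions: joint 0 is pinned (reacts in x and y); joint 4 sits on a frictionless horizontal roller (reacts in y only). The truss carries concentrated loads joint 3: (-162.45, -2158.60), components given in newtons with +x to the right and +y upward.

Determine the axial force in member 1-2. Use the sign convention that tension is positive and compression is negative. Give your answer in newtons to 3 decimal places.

614.875

N=5 nodes, M=7 members, R=3 reactions → 2N=10, M+R=10
member 0 (0-1): L=4.6247, (cx,cy)=(0.3341,0.9425)
member 1 (0-2): L=2.8510, (cx,cy)=(1.0000,0.0000)
member 2 (1-2): L=4.5504, (cx,cy)=(0.2870,-0.9579)
member 3 (1-3): L=3.0144, (cx,cy)=(0.9999,-0.0169)
member 4 (2-3): L=4.6342, (cx,cy)=(0.3686,0.9296)
member 5 (2-4): L=2.9490, (cx,cy)=(1.0000,0.0000)
member 6 (3-4): L=4.4832, (cx,cy)=(0.2768,-0.9609)
solve A·x = −loads:
  F[0-1] = -618.0355 N (compression)
  F[0-2] = +44.0204 N (tension)
  F[1-2] = +614.8753 N (tension)
  F[1-3] = -382.9976 N (compression)
  F[2-3] = -633.6109 N (compression)
  F[2-4] = +454.0173 N (tension)
  F[3-4] = -1640.1639 N (compression)
  Rx@0 = +162.4500 N
  Ry@0 = +582.5271 N
  Ry@4 = +1576.0729 N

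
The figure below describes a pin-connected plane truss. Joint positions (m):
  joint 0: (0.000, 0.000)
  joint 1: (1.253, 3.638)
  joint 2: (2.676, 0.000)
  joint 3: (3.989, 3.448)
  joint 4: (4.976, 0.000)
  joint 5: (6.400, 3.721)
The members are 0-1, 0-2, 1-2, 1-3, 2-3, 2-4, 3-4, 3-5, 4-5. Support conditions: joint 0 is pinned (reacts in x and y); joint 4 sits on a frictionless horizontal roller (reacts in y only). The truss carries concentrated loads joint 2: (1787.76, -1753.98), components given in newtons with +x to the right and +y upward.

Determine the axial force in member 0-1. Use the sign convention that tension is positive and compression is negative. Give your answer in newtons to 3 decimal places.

N=6 nodes, M=9 members, R=3 reactions → 2N=12, M+R=12
member 0 (0-1): L=3.8477, (cx,cy)=(0.3256,0.9455)
member 1 (0-2): L=2.6760, (cx,cy)=(1.0000,0.0000)
member 2 (1-2): L=3.9064, (cx,cy)=(0.3643,-0.9313)
member 3 (1-3): L=2.7426, (cx,cy)=(0.9976,-0.0693)
member 4 (2-3): L=3.6895, (cx,cy)=(0.3559,0.9345)
member 5 (2-4): L=2.3000, (cx,cy)=(1.0000,0.0000)
member 6 (3-4): L=3.5865, (cx,cy)=(0.2752,-0.9614)
member 7 (3-5): L=2.4264, (cx,cy)=(0.9937,0.1125)
member 8 (4-5): L=3.9842, (cx,cy)=(0.3574,0.9339)
solve A·x = −loads:
  F[0-1] = -857.4610 N (compression)
  F[0-2] = +2066.9890 N (tension)
  F[1-2] = +916.2447 N (tension)
  F[1-3] = -614.4693 N (compression)
  F[2-3] = +963.7829 N (tension)
  F[2-4] = +270.0103 N (tension)
  F[3-4] = -981.1425 N (compression)
  F[3-5] = -0.0000 N (tension)
  F[4-5] = +0.0000 N (tension)
  Rx@0 = -1787.7600 N
  Ry@0 = +810.7223 N
  Ry@4 = +943.2577 N

-857.461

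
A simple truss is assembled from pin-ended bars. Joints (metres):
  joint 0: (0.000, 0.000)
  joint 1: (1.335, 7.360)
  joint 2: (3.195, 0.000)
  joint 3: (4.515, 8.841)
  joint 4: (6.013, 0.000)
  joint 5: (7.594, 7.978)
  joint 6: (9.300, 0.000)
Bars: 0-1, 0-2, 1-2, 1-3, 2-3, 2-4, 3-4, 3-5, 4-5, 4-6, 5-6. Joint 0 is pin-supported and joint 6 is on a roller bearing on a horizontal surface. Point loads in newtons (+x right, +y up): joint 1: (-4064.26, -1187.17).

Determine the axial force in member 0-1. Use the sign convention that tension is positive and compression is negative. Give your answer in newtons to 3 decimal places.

N=7 nodes, M=11 members, R=3 reactions → 2N=14, M+R=14
member 0 (0-1): L=7.4801, (cx,cy)=(0.1785,0.9839)
member 1 (0-2): L=3.1950, (cx,cy)=(1.0000,0.0000)
member 2 (1-2): L=7.5914, (cx,cy)=(0.2450,-0.9695)
member 3 (1-3): L=3.5080, (cx,cy)=(0.9065,0.4222)
member 4 (2-3): L=8.9390, (cx,cy)=(0.1477,0.9890)
member 5 (2-4): L=2.8180, (cx,cy)=(1.0000,0.0000)
member 6 (3-4): L=8.9670, (cx,cy)=(0.1671,-0.9859)
member 7 (3-5): L=3.1977, (cx,cy)=(0.9629,-0.2699)
member 8 (4-5): L=8.1331, (cx,cy)=(0.1944,0.9809)
member 9 (4-6): L=3.2870, (cx,cy)=(1.0000,0.0000)
member 10 (5-6): L=8.1584, (cx,cy)=(0.2091,-0.9779)
solve A·x = −loads:
  F[0-1] = -4302.2746 N (compression)
  F[0-2] = -3296.4173 N (compression)
  F[1-2] = +4227.6935 N (tension)
  F[1-3] = +2493.7066 N (tension)
  F[2-3] = -4144.2643 N (compression)
  F[2-4] = -1648.5980 N (compression)
  F[3-4] = +2751.4499 N (tension)
  F[3-5] = +1234.7688 N (tension)
  F[4-5] = -2765.5390 N (compression)
  F[4-6] = -651.3572 N (compression)
  F[5-6] = +3114.8943 N (tension)
  Rx@0 = +4064.2600 N
  Ry@0 = +4233.2003 N
  Ry@6 = -3046.0303 N

-4302.275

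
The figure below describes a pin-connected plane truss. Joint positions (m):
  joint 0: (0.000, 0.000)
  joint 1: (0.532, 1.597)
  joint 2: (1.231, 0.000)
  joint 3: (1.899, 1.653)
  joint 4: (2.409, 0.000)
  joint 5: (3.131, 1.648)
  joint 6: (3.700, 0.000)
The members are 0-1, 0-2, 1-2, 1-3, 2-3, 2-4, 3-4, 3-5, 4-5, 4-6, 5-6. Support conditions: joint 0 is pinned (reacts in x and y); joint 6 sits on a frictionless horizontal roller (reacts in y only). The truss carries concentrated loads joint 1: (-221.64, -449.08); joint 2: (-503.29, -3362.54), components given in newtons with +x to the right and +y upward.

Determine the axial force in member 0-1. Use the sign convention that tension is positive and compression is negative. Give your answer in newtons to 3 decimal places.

N=7 nodes, M=11 members, R=3 reactions → 2N=14, M+R=14
member 0 (0-1): L=1.6833, (cx,cy)=(0.3160,0.9487)
member 1 (0-2): L=1.2310, (cx,cy)=(1.0000,0.0000)
member 2 (1-2): L=1.7433, (cx,cy)=(0.4010,-0.9161)
member 3 (1-3): L=1.3681, (cx,cy)=(0.9992,0.0409)
member 4 (2-3): L=1.7829, (cx,cy)=(0.3747,0.9272)
member 5 (2-4): L=1.1780, (cx,cy)=(1.0000,0.0000)
member 6 (3-4): L=1.7299, (cx,cy)=(0.2948,-0.9556)
member 7 (3-5): L=1.2320, (cx,cy)=(1.0000,-0.0041)
member 8 (4-5): L=1.7992, (cx,cy)=(0.4013,0.9160)
member 9 (4-6): L=1.2910, (cx,cy)=(1.0000,0.0000)
member 10 (5-6): L=1.7435, (cx,cy)=(0.3264,-0.9452)
solve A·x = −loads:
  F[0-1] = -2871.1558 N (compression)
  F[0-2] = +182.4975 N (tension)
  F[1-2] = +2409.4073 N (tension)
  F[1-3] = -1653.2713 N (compression)
  F[2-3] = +1246.0717 N (tension)
  F[2-4] = +1185.0122 N (tension)
  F[3-4] = -1134.6093 N (compression)
  F[3-5] = -850.5171 N (compression)
  F[4-5] = +1183.6634 N (tension)
  F[4-6] = +375.5234 N (tension)
  F[5-6] = -1150.6351 N (compression)
  Rx@0 = +724.9300 N
  Ry@0 = +2723.9880 N
  Ry@6 = +1087.6320 N

-2871.156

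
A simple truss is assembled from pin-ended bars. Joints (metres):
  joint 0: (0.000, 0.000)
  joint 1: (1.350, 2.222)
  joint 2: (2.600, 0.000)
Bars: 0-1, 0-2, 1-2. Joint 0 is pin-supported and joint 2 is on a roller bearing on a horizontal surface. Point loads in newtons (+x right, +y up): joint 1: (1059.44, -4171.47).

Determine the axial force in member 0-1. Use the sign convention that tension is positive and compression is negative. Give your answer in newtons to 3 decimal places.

-1287.226

N=3 nodes, M=3 members, R=3 reactions → 2N=6, M+R=6
member 0 (0-1): L=2.6000, (cx,cy)=(0.5192,0.8546)
member 1 (0-2): L=2.6000, (cx,cy)=(1.0000,0.0000)
member 2 (1-2): L=2.5495, (cx,cy)=(0.4903,-0.8716)
solve A·x = −loads:
  F[0-1] = -1287.2260 N (compression)
  F[0-2] = +1727.8180 N (tension)
  F[1-2] = -3524.0126 N (compression)
  Rx@0 = -1059.4400 N
  Ry@0 = +1100.1007 N
  Ry@2 = +3071.3693 N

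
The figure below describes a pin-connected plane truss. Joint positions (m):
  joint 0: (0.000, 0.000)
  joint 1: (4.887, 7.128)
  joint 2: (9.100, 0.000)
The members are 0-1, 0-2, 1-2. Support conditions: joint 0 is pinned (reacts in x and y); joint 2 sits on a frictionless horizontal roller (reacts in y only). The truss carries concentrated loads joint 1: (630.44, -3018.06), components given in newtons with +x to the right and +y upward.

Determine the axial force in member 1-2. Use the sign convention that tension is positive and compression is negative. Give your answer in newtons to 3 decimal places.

N=3 nodes, M=3 members, R=3 reactions → 2N=6, M+R=6
member 0 (0-1): L=8.6424, (cx,cy)=(0.5655,0.8248)
member 1 (0-2): L=9.1000, (cx,cy)=(1.0000,0.0000)
member 2 (1-2): L=8.2800, (cx,cy)=(0.5088,-0.8609)
solve A·x = −loads:
  F[0-1] = -1095.3844 N (compression)
  F[0-2] = +1249.8444 N (tension)
  F[1-2] = -2456.3644 N (compression)
  Rx@0 = -630.4400 N
  Ry@0 = +903.4407 N
  Ry@2 = +2114.6193 N

-2456.364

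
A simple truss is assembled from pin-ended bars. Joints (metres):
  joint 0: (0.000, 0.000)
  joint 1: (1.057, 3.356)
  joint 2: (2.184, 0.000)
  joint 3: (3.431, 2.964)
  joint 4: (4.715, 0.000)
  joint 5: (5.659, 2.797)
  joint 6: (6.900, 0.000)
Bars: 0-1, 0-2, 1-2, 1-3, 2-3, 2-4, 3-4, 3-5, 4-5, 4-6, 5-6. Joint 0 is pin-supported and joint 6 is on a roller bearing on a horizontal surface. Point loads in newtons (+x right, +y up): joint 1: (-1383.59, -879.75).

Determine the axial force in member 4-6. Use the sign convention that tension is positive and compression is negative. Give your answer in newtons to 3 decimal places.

N=7 nodes, M=11 members, R=3 reactions → 2N=14, M+R=14
member 0 (0-1): L=3.5185, (cx,cy)=(0.3004,0.9538)
member 1 (0-2): L=2.1840, (cx,cy)=(1.0000,0.0000)
member 2 (1-2): L=3.5402, (cx,cy)=(0.3183,-0.9480)
member 3 (1-3): L=2.4061, (cx,cy)=(0.9866,-0.1629)
member 4 (2-3): L=3.2156, (cx,cy)=(0.3878,0.9217)
member 5 (2-4): L=2.5310, (cx,cy)=(1.0000,0.0000)
member 6 (3-4): L=3.2302, (cx,cy)=(0.3975,-0.9176)
member 7 (3-5): L=2.2342, (cx,cy)=(0.9972,-0.0747)
member 8 (4-5): L=2.9520, (cx,cy)=(0.3198,0.9475)
member 9 (4-6): L=2.1850, (cx,cy)=(1.0000,0.0000)
member 10 (5-6): L=3.0599, (cx,cy)=(0.4056,-0.9141)
solve A·x = −loads:
  F[0-1] = -1486.5943 N (compression)
  F[0-2] = -937.0016 N (compression)
  F[1-2] = +428.2500 N (tension)
  F[1-3] = +811.5120 N (tension)
  F[2-3] = -440.4358 N (compression)
  F[2-4] = -629.8723 N (compression)
  F[3-4] = +553.0110 N (tension)
  F[3-5] = +411.1989 N (tension)
  F[4-5] = -535.5653 N (compression)
  F[4-6] = -238.7843 N (compression)
  F[5-6] = +588.7734 N (tension)
  Rx@0 = +1383.5900 N
  Ry@0 = +1417.9286 N
  Ry@6 = -538.1786 N

-238.784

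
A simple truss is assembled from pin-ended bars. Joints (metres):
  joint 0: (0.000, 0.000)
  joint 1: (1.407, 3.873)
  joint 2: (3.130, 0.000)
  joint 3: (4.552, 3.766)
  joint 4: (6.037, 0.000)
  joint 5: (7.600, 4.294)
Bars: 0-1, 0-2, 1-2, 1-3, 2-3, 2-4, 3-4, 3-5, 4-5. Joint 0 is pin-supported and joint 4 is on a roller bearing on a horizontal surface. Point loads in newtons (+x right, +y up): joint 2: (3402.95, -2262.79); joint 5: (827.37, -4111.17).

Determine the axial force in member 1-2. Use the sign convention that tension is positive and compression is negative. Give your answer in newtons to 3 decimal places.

-633.724

N=6 nodes, M=9 members, R=3 reactions → 2N=12, M+R=12
member 0 (0-1): L=4.1207, (cx,cy)=(0.3415,0.9399)
member 1 (0-2): L=3.1300, (cx,cy)=(1.0000,0.0000)
member 2 (1-2): L=4.2390, (cx,cy)=(0.4065,-0.9137)
member 3 (1-3): L=3.1468, (cx,cy)=(0.9994,-0.0340)
member 4 (2-3): L=4.0255, (cx,cy)=(0.3532,0.9355)
member 5 (2-4): L=2.9070, (cx,cy)=(1.0000,0.0000)
member 6 (3-4): L=4.0482, (cx,cy)=(0.3668,-0.9303)
member 7 (3-5): L=3.0934, (cx,cy)=(0.9853,0.1707)
member 8 (4-5): L=4.5696, (cx,cy)=(0.3420,0.9397)
solve A·x = −loads:
  F[0-1] = +599.3039 N (tension)
  F[0-2] = +4025.6872 N (tension)
  F[1-2] = -633.7235 N (compression)
  F[1-3] = +462.4878 N (tension)
  F[2-3] = +3037.6363 N (tension)
  F[2-4] = -707.8831 N (compression)
  F[3-4] = -2576.0110 N (compression)
  F[3-5] = +2517.1469 N (tension)
  F[4-5] = -4832.2721 N (compression)
  Rx@0 = -4230.3200 N
  Ry@0 = -563.2856 N
  Ry@4 = +6937.2456 N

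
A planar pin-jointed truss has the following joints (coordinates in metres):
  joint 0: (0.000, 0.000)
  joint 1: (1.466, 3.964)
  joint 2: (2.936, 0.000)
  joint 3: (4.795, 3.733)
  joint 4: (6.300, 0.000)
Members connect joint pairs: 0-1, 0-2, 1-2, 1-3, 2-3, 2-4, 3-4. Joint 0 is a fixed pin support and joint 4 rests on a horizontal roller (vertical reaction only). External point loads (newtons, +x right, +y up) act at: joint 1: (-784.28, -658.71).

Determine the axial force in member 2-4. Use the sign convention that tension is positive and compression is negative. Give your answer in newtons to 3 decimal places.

N=5 nodes, M=7 members, R=3 reactions → 2N=10, M+R=10
member 0 (0-1): L=4.2264, (cx,cy)=(0.3469,0.9379)
member 1 (0-2): L=2.9360, (cx,cy)=(1.0000,0.0000)
member 2 (1-2): L=4.2278, (cx,cy)=(0.3477,-0.9376)
member 3 (1-3): L=3.3370, (cx,cy)=(0.9976,-0.0692)
member 4 (2-3): L=4.1703, (cx,cy)=(0.4458,0.8951)
member 5 (2-4): L=3.3640, (cx,cy)=(1.0000,0.0000)
member 6 (3-4): L=4.0250, (cx,cy)=(0.3739,-0.9275)
solve A·x = −loads:
  F[0-1] = -1065.0262 N (compression)
  F[0-2] = -414.8572 N (compression)
  F[1-2] = +340.9012 N (tension)
  F[1-3] = +297.0385 N (tension)
  F[2-3] = -357.0717 N (compression)
  F[2-4] = -137.1526 N (compression)
  F[3-4] = +366.8000 N (tension)
  Rx@0 = +784.2800 N
  Ry@0 = +998.9032 N
  Ry@4 = -340.1932 N

-137.153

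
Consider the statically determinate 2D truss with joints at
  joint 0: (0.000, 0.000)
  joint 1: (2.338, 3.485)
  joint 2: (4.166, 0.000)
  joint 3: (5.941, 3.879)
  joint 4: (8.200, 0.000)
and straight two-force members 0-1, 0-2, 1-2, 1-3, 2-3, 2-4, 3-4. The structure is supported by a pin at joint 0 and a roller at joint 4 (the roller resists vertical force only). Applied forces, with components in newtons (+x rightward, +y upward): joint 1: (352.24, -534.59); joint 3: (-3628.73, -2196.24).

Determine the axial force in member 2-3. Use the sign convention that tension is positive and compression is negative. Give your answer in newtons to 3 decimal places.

N=5 nodes, M=7 members, R=3 reactions → 2N=10, M+R=10
member 0 (0-1): L=4.1966, (cx,cy)=(0.5571,0.8304)
member 1 (0-2): L=4.1660, (cx,cy)=(1.0000,0.0000)
member 2 (1-2): L=3.9353, (cx,cy)=(0.4645,-0.8856)
member 3 (1-3): L=3.6245, (cx,cy)=(0.9941,0.1087)
member 4 (2-3): L=4.2658, (cx,cy)=(0.4161,0.9093)
member 5 (2-4): L=4.0340, (cx,cy)=(1.0000,0.0000)
member 6 (3-4): L=4.4888, (cx,cy)=(0.5032,-0.8641)
solve A·x = −loads:
  F[0-1] = -3075.5834 N (compression)
  F[0-2] = -1563.0290 N (compression)
  F[1-2] = +1915.4815 N (tension)
  F[1-3] = -2973.0801 N (compression)
  F[2-3] = -1865.4477 N (compression)
  F[2-4] = +102.9401 N (tension)
  F[3-4] = -204.5516 N (compression)
  Rx@0 = +3276.4900 N
  Ry@0 = +2554.0683 N
  Ry@4 = +176.7617 N

-1865.448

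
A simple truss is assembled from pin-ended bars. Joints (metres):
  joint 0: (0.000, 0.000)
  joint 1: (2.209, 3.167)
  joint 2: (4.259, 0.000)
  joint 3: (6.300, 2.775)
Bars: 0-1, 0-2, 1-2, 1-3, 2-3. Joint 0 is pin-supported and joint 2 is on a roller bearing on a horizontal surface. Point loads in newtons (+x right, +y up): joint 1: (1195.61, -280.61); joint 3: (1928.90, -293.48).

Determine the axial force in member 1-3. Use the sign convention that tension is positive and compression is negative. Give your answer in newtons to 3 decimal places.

2012.729

N=4 nodes, M=5 members, R=3 reactions → 2N=8, M+R=8
member 0 (0-1): L=3.8613, (cx,cy)=(0.5721,0.8202)
member 1 (0-2): L=4.2590, (cx,cy)=(1.0000,0.0000)
member 2 (1-2): L=3.7726, (cx,cy)=(0.5434,-0.8395)
member 3 (1-3): L=4.1097, (cx,cy)=(0.9954,-0.0954)
member 4 (2-3): L=3.4448, (cx,cy)=(0.5925,0.8056)
solve A·x = −loads:
  F[0-1] = +2623.0800 N (tension)
  F[0-2] = +1623.8763 N (tension)
  F[1-2] = -3125.7765 N (compression)
  F[1-3] = +2012.7292 N (tension)
  F[2-3] = -125.9965 N (compression)
  Rx@0 = -3124.5100 N
  Ry@0 = -2151.4291 N
  Ry@2 = +2725.5191 N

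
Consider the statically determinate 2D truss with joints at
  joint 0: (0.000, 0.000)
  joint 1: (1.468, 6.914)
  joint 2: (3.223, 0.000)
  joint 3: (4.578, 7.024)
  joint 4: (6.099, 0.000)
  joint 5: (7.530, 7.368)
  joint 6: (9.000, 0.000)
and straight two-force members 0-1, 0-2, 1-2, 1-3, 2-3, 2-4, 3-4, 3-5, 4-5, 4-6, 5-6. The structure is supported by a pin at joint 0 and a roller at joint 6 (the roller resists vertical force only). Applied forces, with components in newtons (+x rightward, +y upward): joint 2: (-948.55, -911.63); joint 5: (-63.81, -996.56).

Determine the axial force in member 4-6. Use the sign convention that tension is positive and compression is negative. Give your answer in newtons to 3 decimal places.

N=7 nodes, M=11 members, R=3 reactions → 2N=14, M+R=14
member 0 (0-1): L=7.0681, (cx,cy)=(0.2077,0.9782)
member 1 (0-2): L=3.2230, (cx,cy)=(1.0000,0.0000)
member 2 (1-2): L=7.1333, (cx,cy)=(0.2460,-0.9693)
member 3 (1-3): L=3.1119, (cx,cy)=(0.9994,0.0353)
member 4 (2-3): L=7.1535, (cx,cy)=(0.1894,0.9819)
member 5 (2-4): L=2.8760, (cx,cy)=(1.0000,0.0000)
member 6 (3-4): L=7.1868, (cx,cy)=(0.2116,-0.9773)
member 7 (3-5): L=2.9720, (cx,cy)=(0.9933,0.1157)
member 8 (4-5): L=7.5057, (cx,cy)=(0.1907,0.9817)
member 9 (4-6): L=2.9010, (cx,cy)=(1.0000,0.0000)
member 10 (5-6): L=7.5132, (cx,cy)=(0.1957,-0.9807)
solve A·x = −loads:
  F[0-1] = -818.0133 N (compression)
  F[0-2] = -842.4644 N (compression)
  F[1-2] = +812.0611 N (tension)
  F[1-3] = -369.9185 N (compression)
  F[2-3] = +126.8260 N (tension)
  F[2-4] = +281.8543 N (tension)
  F[3-4] = -151.4305 N (compression)
  F[3-5] = -315.7380 N (compression)
  F[4-5] = +150.7658 N (tension)
  F[4-6] = +221.0615 N (tension)
  F[5-6] = -1129.8512 N (compression)
  Rx@0 = +1012.3600 N
  Ry@0 = +800.1758 N
  Ry@6 = +1108.0142 N

221.061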